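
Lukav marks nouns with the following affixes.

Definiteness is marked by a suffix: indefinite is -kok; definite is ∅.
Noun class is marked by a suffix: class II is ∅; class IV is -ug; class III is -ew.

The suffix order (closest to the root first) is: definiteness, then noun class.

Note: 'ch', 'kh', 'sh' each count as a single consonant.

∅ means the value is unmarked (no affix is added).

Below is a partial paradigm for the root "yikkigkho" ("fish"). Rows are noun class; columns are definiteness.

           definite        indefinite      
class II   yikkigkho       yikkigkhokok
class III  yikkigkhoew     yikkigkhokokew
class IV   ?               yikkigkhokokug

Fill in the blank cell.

definiteness = definite: zero marking, form stays yikkigkho.
Attach noun class class IV -ug → yikkigkhoug.

yikkigkhoug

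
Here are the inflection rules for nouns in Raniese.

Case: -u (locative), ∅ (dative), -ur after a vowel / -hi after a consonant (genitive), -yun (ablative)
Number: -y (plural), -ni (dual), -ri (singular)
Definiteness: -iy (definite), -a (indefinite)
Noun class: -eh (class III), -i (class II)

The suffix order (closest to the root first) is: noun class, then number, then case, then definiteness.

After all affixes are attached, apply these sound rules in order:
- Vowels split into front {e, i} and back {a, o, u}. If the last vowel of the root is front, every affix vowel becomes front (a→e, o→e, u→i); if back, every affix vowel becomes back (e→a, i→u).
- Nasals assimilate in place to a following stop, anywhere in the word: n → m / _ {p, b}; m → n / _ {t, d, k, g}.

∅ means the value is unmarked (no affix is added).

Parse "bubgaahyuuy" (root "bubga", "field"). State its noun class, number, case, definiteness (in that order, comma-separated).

Segment: bubga-eh-y-u-iy.
noun class: -eh → class III.
number: -y → plural.
case: -u → locative.
definiteness: -iy → definite.

class III, plural, locative, definite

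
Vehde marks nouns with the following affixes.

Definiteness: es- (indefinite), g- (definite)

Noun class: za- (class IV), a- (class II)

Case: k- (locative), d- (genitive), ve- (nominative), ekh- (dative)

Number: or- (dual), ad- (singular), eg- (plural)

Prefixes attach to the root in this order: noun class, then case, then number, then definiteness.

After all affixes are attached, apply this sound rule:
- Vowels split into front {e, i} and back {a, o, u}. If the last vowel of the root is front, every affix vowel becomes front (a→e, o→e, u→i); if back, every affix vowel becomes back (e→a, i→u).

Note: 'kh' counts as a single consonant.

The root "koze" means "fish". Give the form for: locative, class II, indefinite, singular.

esedkekoze

Attach noun class class II a- → akoze.
Attach case locative k- → kakoze.
Attach number singular ad- → adkakoze.
Attach definiteness indefinite es- → esadkakoze.
Apply vowel harmony: esadkakoze → esedkekoze.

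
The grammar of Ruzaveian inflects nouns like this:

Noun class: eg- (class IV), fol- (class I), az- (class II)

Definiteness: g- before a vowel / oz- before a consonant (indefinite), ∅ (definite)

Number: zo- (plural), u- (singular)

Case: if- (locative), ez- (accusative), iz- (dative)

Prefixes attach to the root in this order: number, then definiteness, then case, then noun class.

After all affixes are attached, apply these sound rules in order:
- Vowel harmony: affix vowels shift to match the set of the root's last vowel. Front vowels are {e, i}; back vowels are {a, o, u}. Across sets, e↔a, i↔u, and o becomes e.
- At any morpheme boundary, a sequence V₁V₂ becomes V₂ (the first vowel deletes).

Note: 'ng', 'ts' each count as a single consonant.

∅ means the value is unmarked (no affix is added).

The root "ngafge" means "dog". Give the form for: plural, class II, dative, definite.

ezizzengafge

Attach number plural zo- → zongafge.
definiteness = definite: zero marking, form stays zongafge.
Attach case dative iz- → izzongafge.
Attach noun class class II az- → azizzongafge.
Apply vowel harmony: azizzongafge → ezizzengafge.
Vowel deletion: no change.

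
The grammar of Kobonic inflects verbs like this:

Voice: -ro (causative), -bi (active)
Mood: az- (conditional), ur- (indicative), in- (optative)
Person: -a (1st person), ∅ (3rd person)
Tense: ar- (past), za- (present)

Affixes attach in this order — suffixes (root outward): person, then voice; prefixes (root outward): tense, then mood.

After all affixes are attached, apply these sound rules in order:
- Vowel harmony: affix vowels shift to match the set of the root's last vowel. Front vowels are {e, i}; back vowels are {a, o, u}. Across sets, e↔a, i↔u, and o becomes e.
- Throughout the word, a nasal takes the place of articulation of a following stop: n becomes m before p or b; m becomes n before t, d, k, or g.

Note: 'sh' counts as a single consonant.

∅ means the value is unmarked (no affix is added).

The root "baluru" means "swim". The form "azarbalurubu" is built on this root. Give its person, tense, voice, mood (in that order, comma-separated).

3rd person, past, active, conditional

Segment: az-ar-baluru-bi.
person: ∅ → 3rd person.
tense: ar- → past.
voice: -bi → active.
mood: az- → conditional.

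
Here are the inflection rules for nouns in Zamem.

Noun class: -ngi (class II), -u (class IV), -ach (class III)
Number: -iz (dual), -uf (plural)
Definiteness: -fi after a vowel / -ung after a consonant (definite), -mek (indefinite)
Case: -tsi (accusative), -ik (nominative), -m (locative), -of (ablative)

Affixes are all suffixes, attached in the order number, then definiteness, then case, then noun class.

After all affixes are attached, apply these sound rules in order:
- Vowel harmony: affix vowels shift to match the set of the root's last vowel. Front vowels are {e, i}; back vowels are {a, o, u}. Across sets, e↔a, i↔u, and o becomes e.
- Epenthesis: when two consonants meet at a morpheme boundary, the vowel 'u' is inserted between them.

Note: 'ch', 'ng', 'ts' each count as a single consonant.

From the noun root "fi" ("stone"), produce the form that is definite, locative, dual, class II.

Attach number dual -iz → fiiz.
Attach definiteness definite -ung (after consonant 'z') → fiizung.
Attach case locative -m → fiizungm.
Attach noun class class II -ngi → fiizungmngi.
Apply vowel harmony: fiizungmngi → fiizingmngi.
Apply epenthesis: fiizingmngi → fiizingumungi.

fiizingumungi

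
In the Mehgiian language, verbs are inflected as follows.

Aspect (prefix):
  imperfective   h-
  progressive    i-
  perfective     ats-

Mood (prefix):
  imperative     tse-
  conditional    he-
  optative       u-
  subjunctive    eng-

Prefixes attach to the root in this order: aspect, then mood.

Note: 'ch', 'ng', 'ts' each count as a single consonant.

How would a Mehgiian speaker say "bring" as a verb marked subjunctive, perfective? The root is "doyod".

engatsdoyod

Attach aspect perfective ats- → atsdoyod.
Attach mood subjunctive eng- → engatsdoyod.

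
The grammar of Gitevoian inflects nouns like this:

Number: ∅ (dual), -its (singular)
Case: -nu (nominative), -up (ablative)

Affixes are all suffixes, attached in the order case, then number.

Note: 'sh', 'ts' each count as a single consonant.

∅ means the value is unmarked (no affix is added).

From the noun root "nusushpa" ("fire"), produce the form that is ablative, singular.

Attach case ablative -up → nusushpaup.
Attach number singular -its → nusushpaupits.

nusushpaupits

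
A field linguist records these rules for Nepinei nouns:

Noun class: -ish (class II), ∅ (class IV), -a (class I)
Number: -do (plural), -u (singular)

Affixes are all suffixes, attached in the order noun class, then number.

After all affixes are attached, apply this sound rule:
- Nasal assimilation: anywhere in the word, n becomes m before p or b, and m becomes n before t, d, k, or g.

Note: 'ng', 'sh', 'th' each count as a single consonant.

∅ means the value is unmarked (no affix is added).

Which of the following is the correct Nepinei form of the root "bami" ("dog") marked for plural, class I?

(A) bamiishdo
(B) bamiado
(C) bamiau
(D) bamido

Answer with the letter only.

B

Attach noun class class I -a → bamia.
Attach number plural -do → bamiado.
Nasal assimilation: no change.
So the correct form is bamiado, option (B).
(D) bamido is wrong: it uses class IV instead of class I for noun class.
(A) bamiishdo is wrong: it uses class II instead of class I for noun class.
(C) bamiau is wrong: it uses singular instead of plural for number.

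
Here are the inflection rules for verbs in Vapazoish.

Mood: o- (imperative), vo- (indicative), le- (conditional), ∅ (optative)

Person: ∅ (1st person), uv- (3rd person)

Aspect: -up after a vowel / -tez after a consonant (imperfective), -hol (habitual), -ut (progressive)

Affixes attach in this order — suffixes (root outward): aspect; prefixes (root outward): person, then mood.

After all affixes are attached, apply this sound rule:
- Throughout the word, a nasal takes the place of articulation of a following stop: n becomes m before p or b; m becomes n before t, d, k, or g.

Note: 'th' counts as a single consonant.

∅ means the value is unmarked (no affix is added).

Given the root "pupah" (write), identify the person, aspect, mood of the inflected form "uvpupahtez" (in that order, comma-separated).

Segment: uv-pupah-tez.
person: uv- → 3rd person.
aspect: -up/tez → imperfective.
mood: ∅ → optative.

3rd person, imperfective, optative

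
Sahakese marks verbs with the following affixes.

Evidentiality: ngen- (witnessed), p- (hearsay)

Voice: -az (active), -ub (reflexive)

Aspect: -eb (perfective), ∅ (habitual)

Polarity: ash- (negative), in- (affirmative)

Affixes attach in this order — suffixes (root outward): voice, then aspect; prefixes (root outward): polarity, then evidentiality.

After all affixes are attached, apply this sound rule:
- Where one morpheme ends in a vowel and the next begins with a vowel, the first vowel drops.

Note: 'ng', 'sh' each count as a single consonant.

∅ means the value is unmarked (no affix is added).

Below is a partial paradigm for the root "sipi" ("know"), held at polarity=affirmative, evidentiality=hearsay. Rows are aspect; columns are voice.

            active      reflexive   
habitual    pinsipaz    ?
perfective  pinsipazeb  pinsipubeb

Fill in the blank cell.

pinsipub

Attach voice reflexive -ub → sipiub.
Attach polarity affirmative in- → insipiub.
aspect = habitual: zero marking, form stays insipiub.
Attach evidentiality hearsay p- → pinsipiub.
Apply vowel deletion: pinsipiub → pinsipub.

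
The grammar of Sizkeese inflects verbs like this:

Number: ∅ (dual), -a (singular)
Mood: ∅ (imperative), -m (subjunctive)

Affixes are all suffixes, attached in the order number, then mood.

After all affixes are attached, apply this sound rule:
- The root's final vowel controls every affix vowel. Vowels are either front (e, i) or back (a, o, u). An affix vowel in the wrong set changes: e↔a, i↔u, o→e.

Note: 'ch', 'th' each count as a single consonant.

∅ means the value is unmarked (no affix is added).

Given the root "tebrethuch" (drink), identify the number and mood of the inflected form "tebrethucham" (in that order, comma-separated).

Segment: tebrethuch-a-m.
number: -a → singular.
mood: -m → subjunctive.

singular, subjunctive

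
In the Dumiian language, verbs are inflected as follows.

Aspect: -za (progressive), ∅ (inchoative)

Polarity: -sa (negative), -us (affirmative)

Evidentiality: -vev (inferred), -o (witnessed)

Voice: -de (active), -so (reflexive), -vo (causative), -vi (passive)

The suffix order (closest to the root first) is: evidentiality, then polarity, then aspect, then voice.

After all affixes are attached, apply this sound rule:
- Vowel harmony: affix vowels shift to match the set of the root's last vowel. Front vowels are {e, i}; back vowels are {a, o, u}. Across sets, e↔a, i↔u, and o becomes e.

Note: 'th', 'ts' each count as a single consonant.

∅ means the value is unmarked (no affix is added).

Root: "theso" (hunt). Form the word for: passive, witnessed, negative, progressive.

thesoosazavu

Attach evidentiality witnessed -o → thesoo.
Attach polarity negative -sa → thesoosa.
Attach aspect progressive -za → thesoosaza.
Attach voice passive -vi → thesoosazavi.
Apply vowel harmony: thesoosazavi → thesoosazavu.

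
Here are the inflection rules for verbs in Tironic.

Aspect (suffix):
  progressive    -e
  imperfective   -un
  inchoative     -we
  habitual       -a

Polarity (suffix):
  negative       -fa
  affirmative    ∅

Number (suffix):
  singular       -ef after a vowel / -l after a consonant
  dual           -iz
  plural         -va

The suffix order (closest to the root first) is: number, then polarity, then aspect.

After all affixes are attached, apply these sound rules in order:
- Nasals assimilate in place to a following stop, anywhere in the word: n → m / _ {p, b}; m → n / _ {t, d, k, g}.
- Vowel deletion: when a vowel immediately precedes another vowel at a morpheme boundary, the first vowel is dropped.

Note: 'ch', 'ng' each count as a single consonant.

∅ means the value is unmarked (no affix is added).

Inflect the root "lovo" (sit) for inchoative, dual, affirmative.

Attach number dual -iz → lovoiz.
polarity = affirmative: zero marking, form stays lovoiz.
Attach aspect inchoative -we → lovoizwe.
Nasal assimilation: no change.
Apply vowel deletion: lovoizwe → lovizwe.

lovizwe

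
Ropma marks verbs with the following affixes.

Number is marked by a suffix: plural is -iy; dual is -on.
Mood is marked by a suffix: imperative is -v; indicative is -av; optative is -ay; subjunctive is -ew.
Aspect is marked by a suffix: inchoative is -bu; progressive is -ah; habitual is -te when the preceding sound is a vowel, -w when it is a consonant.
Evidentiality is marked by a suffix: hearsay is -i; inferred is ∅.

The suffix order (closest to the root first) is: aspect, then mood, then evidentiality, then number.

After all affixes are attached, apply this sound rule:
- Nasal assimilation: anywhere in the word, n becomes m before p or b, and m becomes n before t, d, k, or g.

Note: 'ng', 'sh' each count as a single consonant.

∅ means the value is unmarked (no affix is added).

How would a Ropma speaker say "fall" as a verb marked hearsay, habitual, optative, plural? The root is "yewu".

yewuteayiiy

Attach aspect habitual -te (after vowel 'u') → yewute.
Attach mood optative -ay → yewuteay.
Attach evidentiality hearsay -i → yewuteayi.
Attach number plural -iy → yewuteayiiy.
Nasal assimilation: no change.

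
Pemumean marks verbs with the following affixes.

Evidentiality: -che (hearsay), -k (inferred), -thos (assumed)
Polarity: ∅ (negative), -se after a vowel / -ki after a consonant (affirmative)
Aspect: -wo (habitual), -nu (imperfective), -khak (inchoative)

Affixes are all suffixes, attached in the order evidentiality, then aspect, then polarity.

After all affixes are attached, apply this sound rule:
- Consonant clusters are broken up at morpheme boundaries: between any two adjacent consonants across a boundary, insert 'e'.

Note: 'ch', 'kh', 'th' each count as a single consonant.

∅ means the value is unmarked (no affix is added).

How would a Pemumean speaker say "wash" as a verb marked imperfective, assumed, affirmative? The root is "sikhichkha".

sikhichkhathosenuse

Attach evidentiality assumed -thos → sikhichkhathos.
Attach aspect imperfective -nu → sikhichkhathosnu.
Attach polarity affirmative -se (after vowel 'u') → sikhichkhathosnuse.
Apply epenthesis: sikhichkhathosnuse → sikhichkhathosenuse.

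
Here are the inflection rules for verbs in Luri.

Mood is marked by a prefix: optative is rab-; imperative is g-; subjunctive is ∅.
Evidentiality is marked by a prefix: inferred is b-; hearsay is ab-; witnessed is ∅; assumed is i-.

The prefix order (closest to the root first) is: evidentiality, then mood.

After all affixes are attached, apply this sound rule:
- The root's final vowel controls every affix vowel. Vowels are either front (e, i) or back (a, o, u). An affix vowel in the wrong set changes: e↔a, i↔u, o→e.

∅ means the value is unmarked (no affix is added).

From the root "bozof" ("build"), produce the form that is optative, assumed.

rabubozof

Attach evidentiality assumed i- → ibozof.
Attach mood optative rab- → rabibozof.
Apply vowel harmony: rabibozof → rabubozof.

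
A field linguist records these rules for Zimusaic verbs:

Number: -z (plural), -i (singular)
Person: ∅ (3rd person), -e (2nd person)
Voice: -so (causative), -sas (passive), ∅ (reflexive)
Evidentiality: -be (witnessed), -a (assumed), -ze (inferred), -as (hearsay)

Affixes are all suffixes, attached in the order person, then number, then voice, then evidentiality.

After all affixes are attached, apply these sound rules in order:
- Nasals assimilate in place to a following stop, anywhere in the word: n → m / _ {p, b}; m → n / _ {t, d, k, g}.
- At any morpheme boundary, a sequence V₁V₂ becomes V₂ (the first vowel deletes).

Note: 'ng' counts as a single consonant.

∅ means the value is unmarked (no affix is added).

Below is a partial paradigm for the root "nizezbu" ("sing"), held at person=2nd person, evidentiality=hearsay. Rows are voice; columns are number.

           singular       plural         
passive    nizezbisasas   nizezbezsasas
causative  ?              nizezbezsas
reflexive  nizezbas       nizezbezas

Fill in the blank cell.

Attach person 2nd person -e → nizezbue.
Attach number singular -i → nizezbuei.
Attach voice causative -so → nizezbueiso.
Attach evidentiality hearsay -as → nizezbueisoas.
Nasal assimilation: no change.
Apply vowel deletion: nizezbueisoas → nizezbisas.

nizezbisas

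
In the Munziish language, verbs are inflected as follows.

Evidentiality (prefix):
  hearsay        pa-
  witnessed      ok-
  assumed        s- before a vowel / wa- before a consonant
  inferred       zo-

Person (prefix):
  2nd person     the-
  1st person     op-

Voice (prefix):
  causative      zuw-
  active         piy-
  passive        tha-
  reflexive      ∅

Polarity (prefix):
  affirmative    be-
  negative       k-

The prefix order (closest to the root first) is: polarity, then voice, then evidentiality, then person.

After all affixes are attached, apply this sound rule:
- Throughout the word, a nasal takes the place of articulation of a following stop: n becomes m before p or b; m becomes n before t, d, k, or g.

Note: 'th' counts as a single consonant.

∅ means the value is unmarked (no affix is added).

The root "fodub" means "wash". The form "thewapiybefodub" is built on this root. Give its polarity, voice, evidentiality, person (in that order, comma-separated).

Segment: the-wa-piy-be-fodub.
polarity: be- → affirmative.
voice: piy- → active.
evidentiality: s/wa- → assumed.
person: the- → 2nd person.

affirmative, active, assumed, 2nd person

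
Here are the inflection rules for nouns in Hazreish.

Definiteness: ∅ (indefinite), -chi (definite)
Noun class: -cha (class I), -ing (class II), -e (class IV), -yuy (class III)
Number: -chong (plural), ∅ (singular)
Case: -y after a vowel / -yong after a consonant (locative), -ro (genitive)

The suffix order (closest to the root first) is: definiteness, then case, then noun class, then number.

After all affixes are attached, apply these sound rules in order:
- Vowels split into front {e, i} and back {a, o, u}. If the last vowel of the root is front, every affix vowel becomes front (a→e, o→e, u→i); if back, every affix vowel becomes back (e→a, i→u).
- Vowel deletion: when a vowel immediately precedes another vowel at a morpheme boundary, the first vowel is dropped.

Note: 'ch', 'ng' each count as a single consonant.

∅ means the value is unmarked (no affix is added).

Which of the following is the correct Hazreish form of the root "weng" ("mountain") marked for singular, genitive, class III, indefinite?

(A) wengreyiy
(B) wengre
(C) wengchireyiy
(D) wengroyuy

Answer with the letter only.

A

definiteness = indefinite: zero marking, form stays weng.
Attach case genitive -ro → wengro.
Attach noun class class III -yuy → wengroyuy.
number = singular: zero marking, form stays wengroyuy.
Apply vowel harmony: wengroyuy → wengreyiy.
Vowel deletion: no change.
So the correct form is wengreyiy, option (A).
(C) wengchireyiy is wrong: it uses definite instead of indefinite for definiteness.
(B) wengre is wrong: it uses class IV instead of class III for noun class.
(D) wengroyuy is wrong: it fails to apply the sound rule(s).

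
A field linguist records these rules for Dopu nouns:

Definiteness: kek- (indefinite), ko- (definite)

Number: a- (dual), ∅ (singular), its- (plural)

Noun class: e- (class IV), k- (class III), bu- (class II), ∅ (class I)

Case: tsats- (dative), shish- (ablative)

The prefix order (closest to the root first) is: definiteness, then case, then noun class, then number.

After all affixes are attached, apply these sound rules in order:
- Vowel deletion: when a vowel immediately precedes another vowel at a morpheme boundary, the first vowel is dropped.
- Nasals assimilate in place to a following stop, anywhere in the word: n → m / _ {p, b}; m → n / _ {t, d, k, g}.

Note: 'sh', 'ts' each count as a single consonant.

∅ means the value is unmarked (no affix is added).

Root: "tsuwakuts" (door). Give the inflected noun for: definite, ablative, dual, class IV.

Attach definiteness definite ko- → kotsuwakuts.
Attach case ablative shish- → shishkotsuwakuts.
Attach noun class class IV e- → eshishkotsuwakuts.
Attach number dual a- → aeshishkotsuwakuts.
Apply vowel deletion: aeshishkotsuwakuts → eshishkotsuwakuts.
Nasal assimilation: no change.

eshishkotsuwakuts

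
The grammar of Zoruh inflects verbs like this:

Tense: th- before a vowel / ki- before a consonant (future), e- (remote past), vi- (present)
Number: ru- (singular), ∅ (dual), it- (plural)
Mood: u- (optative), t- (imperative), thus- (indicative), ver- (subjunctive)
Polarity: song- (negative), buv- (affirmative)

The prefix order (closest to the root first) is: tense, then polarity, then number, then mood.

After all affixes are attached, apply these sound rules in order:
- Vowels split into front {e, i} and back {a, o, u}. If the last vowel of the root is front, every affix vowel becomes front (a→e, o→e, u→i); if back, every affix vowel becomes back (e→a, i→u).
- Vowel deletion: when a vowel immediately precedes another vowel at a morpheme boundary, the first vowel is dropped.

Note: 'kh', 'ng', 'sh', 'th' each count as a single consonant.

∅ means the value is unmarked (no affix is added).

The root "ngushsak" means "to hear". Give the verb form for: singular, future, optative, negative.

Attach tense future ki- (before consonant 'ng') → kingushsak.
Attach polarity negative song- → songkingushsak.
Attach number singular ru- → rusongkingushsak.
Attach mood optative u- → urusongkingushsak.
Apply vowel harmony: urusongkingushsak → urusongkungushsak.
Vowel deletion: no change.

urusongkungushsak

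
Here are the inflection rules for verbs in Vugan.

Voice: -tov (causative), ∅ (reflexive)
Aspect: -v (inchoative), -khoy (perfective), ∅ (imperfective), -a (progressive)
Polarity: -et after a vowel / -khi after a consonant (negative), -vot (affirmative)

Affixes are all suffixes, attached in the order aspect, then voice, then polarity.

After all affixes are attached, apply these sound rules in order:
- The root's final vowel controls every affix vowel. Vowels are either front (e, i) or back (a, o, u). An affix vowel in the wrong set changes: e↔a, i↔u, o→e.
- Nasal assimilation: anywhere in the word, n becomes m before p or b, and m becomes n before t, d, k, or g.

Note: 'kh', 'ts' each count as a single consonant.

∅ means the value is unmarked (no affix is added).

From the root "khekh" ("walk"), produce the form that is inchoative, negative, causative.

Attach aspect inchoative -v → khekhv.
Attach voice causative -tov → khekhvtov.
Attach polarity negative -khi (after consonant 'v') → khekhvtovkhi.
Apply vowel harmony: khekhvtovkhi → khekhvtevkhi.
Nasal assimilation: no change.

khekhvtevkhi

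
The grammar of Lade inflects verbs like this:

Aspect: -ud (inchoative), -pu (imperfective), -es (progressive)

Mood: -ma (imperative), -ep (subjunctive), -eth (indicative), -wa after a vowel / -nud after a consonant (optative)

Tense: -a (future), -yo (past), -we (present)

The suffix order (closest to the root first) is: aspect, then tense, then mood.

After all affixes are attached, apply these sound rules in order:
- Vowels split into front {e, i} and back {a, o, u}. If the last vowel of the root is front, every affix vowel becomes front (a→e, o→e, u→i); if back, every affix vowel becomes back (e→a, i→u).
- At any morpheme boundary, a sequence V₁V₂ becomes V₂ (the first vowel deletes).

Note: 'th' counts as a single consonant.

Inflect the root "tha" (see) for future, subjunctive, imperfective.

thapap

Attach aspect imperfective -pu → thapu.
Attach tense future -a → thapua.
Attach mood subjunctive -ep → thapuaep.
Apply vowel harmony: thapuaep → thapuaap.
Apply vowel deletion: thapuaap → thapap.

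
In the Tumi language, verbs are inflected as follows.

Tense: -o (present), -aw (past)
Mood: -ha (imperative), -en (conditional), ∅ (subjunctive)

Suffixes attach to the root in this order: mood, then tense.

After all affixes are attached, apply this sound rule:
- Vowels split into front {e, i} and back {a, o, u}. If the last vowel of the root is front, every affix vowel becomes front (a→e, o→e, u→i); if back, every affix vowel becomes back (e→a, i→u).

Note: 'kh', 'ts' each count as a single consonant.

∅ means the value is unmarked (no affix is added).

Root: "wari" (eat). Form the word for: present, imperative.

warihee

Attach mood imperative -ha → wariha.
Attach tense present -o → warihao.
Apply vowel harmony: warihao → warihee.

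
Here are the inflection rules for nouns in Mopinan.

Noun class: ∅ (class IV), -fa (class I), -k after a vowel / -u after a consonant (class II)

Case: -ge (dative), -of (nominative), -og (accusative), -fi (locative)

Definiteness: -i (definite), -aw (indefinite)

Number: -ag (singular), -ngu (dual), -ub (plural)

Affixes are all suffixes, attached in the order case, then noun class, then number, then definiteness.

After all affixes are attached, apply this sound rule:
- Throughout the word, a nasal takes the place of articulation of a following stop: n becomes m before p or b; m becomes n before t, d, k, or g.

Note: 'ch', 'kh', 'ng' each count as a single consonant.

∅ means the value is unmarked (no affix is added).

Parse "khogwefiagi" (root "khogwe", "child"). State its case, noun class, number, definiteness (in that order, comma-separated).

locative, class IV, singular, definite

Segment: khogwe-fi-ag-i.
case: -fi → locative.
noun class: ∅ → class IV.
number: -ag → singular.
definiteness: -i → definite.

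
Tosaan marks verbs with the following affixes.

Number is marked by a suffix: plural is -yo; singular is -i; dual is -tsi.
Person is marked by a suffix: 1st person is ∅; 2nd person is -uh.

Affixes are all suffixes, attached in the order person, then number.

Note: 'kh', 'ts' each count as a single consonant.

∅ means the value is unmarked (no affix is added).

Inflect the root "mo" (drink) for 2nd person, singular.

mouhi

Attach person 2nd person -uh → mouh.
Attach number singular -i → mouhi.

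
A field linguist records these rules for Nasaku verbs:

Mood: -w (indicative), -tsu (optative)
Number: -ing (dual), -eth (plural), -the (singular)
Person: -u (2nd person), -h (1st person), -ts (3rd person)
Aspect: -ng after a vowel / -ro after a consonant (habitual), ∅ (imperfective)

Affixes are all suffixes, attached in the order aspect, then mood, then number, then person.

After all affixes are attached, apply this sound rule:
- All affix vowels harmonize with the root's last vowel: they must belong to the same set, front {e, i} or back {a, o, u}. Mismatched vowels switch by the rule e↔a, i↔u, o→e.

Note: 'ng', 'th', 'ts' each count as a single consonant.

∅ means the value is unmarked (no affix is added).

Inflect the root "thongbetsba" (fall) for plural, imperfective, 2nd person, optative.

thongbetsbatsuathu

aspect = imperfective: zero marking, form stays thongbetsba.
Attach mood optative -tsu → thongbetsbatsu.
Attach number plural -eth → thongbetsbatsueth.
Attach person 2nd person -u → thongbetsbatsuethu.
Apply vowel harmony: thongbetsbatsuethu → thongbetsbatsuathu.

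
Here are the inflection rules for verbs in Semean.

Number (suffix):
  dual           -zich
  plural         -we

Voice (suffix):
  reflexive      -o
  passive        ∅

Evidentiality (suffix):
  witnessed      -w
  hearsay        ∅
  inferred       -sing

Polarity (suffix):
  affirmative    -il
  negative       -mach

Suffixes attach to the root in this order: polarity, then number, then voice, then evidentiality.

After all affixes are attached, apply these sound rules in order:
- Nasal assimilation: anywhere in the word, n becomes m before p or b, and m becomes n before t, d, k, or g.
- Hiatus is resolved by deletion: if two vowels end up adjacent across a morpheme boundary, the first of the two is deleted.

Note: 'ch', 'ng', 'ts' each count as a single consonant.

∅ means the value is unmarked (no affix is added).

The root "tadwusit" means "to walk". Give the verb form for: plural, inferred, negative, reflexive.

tadwusitmachwosing

Attach polarity negative -mach → tadwusitmach.
Attach number plural -we → tadwusitmachwe.
Attach voice reflexive -o → tadwusitmachweo.
Attach evidentiality inferred -sing → tadwusitmachweosing.
Nasal assimilation: no change.
Apply vowel deletion: tadwusitmachweosing → tadwusitmachwosing.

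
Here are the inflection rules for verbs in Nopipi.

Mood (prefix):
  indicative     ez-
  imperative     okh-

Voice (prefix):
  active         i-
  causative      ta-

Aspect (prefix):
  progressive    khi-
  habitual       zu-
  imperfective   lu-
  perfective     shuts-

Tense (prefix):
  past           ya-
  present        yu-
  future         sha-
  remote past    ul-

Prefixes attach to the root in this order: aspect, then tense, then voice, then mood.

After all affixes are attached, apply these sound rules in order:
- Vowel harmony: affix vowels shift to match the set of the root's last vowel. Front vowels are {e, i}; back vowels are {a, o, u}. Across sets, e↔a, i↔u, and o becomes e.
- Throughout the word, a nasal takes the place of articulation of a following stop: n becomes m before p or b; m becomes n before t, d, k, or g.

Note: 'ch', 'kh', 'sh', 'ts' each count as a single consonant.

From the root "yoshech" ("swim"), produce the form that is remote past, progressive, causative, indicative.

ezteilkhiyoshech

Attach aspect progressive khi- → khiyoshech.
Attach tense remote past ul- → ulkhiyoshech.
Attach voice causative ta- → taulkhiyoshech.
Attach mood indicative ez- → eztaulkhiyoshech.
Apply vowel harmony: eztaulkhiyoshech → ezteilkhiyoshech.
Nasal assimilation: no change.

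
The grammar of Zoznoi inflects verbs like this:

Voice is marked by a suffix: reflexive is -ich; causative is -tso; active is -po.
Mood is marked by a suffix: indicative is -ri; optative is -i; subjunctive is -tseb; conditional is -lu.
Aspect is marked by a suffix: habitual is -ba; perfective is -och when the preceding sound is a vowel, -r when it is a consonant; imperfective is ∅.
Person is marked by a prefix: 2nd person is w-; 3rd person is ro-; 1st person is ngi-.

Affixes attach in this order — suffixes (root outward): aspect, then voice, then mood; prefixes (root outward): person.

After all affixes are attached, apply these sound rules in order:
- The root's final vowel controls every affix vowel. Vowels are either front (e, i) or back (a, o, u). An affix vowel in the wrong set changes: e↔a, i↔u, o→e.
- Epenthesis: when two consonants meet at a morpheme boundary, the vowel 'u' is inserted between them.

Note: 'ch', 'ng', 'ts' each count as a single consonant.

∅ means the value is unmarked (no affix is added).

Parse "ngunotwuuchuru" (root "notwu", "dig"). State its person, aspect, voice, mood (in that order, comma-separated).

1st person, imperfective, reflexive, indicative

Segment: ngi-notwu-ich-ri.
person: ngi- → 1st person.
aspect: ∅ → imperfective.
voice: -ich → reflexive.
mood: -ri → indicative.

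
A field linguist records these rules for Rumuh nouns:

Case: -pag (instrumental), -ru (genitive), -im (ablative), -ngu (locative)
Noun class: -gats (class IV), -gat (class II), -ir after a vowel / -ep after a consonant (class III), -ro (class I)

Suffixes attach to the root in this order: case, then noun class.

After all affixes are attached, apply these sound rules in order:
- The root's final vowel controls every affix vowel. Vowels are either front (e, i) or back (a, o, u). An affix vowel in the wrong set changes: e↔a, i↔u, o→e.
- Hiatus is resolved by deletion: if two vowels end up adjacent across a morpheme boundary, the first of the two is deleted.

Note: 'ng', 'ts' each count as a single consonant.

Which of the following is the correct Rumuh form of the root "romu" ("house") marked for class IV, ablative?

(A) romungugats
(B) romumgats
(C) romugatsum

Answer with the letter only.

Attach case ablative -im → romuim.
Attach noun class class IV -gats → romuimgats.
Apply vowel harmony: romuimgats → romuumgats.
Apply vowel deletion: romuumgats → romumgats.
So the correct form is romumgats, option (B).
(C) romugatsum is wrong: it has the affixes in the wrong order.
(A) romungugats is wrong: it uses locative instead of ablative for case.

B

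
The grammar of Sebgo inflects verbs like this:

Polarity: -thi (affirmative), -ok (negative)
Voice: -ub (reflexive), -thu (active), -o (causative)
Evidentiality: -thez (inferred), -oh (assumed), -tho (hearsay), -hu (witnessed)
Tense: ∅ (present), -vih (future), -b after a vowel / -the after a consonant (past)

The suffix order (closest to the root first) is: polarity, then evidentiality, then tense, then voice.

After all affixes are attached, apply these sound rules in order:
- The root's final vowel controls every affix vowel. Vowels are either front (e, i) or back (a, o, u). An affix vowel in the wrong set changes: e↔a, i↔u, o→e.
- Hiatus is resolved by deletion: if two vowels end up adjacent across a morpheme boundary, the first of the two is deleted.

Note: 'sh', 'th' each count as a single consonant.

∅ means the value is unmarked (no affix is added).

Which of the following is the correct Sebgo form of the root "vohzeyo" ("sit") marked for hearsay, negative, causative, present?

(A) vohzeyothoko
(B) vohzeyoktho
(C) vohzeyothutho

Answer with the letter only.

Attach polarity negative -ok → vohzeyook.
Attach evidentiality hearsay -tho → vohzeyooktho.
tense = present: zero marking, form stays vohzeyooktho.
Attach voice causative -o → vohzeyookthoo.
Vowel harmony: no change.
Apply vowel deletion: vohzeyookthoo → vohzeyoktho.
So the correct form is vohzeyoktho, option (B).
(A) vohzeyothoko is wrong: it has the affixes in the wrong order.
(C) vohzeyothutho is wrong: it uses affirmative instead of negative for polarity.

B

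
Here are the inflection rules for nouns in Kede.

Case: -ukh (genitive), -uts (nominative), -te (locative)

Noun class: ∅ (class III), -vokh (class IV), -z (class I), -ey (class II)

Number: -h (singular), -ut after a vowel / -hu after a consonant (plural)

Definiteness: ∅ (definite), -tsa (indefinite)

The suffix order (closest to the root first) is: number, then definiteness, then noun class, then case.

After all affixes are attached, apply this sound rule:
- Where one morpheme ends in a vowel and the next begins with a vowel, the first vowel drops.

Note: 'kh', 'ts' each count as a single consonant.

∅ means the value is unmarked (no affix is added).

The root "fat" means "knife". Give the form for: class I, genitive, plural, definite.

fathuzukh

Attach number plural -hu (after consonant 't') → fathu.
definiteness = definite: zero marking, form stays fathu.
Attach noun class class I -z → fathuz.
Attach case genitive -ukh → fathuzukh.
Vowel deletion: no change.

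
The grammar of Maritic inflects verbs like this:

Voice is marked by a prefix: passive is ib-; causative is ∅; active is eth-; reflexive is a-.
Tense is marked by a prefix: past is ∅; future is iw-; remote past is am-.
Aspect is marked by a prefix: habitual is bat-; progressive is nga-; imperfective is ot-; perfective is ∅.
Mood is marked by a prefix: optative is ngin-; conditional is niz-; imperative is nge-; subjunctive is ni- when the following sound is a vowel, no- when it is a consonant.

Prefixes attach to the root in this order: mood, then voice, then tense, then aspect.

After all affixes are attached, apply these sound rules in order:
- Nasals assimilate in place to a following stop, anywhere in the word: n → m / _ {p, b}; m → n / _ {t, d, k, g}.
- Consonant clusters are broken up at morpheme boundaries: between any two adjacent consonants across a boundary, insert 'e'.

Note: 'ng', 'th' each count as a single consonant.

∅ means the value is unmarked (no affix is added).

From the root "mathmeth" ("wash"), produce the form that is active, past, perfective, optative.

ethenginemathmeth

Attach mood optative ngin- → nginmathmeth.
Attach voice active eth- → ethnginmathmeth.
tense = past: zero marking, form stays ethnginmathmeth.
aspect = perfective: zero marking, form stays ethnginmathmeth.
Nasal assimilation: no change.
Apply epenthesis: ethnginmathmeth → ethenginemathmeth.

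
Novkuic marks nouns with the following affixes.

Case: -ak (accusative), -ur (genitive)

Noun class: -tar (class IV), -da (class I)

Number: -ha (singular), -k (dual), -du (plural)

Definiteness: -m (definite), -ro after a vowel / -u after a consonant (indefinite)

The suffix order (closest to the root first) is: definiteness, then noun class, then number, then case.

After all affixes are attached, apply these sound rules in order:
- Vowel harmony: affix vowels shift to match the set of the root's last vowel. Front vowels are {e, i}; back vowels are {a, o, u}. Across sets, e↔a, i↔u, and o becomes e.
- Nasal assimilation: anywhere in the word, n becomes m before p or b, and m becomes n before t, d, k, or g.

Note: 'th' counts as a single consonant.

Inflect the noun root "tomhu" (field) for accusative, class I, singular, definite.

tomhundahaak

Attach definiteness definite -m → tomhum.
Attach noun class class I -da → tomhumda.
Attach number singular -ha → tomhumdaha.
Attach case accusative -ak → tomhumdahaak.
Vowel harmony: no change.
Apply nasal assimilation: tomhumdahaak → tomhundahaak.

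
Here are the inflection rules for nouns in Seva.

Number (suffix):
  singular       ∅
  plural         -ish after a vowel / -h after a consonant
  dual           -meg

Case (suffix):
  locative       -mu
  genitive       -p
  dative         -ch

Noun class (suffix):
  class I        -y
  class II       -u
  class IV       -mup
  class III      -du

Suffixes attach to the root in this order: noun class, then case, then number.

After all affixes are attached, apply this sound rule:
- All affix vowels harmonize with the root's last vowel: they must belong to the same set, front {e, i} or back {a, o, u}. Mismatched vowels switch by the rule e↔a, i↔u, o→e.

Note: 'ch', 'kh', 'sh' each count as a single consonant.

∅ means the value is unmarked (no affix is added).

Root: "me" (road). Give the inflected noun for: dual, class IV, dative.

Attach noun class class IV -mup → memup.
Attach case dative -ch → memupch.
Attach number dual -meg → memupchmeg.
Apply vowel harmony: memupchmeg → memipchmeg.

memipchmeg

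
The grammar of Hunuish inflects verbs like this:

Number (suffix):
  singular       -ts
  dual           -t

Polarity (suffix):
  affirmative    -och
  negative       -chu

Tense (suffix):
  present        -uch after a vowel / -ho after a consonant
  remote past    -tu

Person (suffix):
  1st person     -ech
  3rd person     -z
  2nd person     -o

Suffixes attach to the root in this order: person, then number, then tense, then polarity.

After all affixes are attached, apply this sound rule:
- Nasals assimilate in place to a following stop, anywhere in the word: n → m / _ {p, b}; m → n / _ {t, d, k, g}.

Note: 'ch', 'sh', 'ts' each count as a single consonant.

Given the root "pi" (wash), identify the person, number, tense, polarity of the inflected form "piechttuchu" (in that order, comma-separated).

1st person, dual, remote past, negative

Segment: pi-ech-t-tu-chu.
person: -ech → 1st person.
number: -t → dual.
tense: -tu → remote past.
polarity: -chu → negative.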